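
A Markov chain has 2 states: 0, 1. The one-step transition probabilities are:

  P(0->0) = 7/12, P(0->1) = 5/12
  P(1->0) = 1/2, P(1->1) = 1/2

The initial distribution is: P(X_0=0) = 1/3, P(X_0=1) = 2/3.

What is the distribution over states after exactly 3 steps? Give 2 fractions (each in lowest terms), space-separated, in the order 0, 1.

Answer: 2827/5184 2357/5184

Derivation:
Propagating the distribution step by step (d_{t+1} = d_t * P):
d_0 = (0=1/3, 1=2/3)
  d_1[0] = 1/3*7/12 + 2/3*1/2 = 19/36
  d_1[1] = 1/3*5/12 + 2/3*1/2 = 17/36
d_1 = (0=19/36, 1=17/36)
  d_2[0] = 19/36*7/12 + 17/36*1/2 = 235/432
  d_2[1] = 19/36*5/12 + 17/36*1/2 = 197/432
d_2 = (0=235/432, 1=197/432)
  d_3[0] = 235/432*7/12 + 197/432*1/2 = 2827/5184
  d_3[1] = 235/432*5/12 + 197/432*1/2 = 2357/5184
d_3 = (0=2827/5184, 1=2357/5184)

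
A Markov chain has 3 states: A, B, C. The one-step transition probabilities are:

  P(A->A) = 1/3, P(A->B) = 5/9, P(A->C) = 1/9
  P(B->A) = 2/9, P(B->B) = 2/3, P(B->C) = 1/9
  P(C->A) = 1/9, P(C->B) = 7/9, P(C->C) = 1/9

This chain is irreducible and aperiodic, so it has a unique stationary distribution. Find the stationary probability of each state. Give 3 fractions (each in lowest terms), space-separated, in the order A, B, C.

Answer: 17/72 47/72 1/9

Derivation:
The stationary distribution satisfies pi = pi * P, i.e.:
  pi_A = 1/3*pi_A + 2/9*pi_B + 1/9*pi_C
  pi_B = 5/9*pi_A + 2/3*pi_B + 7/9*pi_C
  pi_C = 1/9*pi_A + 1/9*pi_B + 1/9*pi_C
with normalization: pi_A + pi_B + pi_C = 1.

Using the first 2 balance equations plus normalization, the linear system A*pi = b is:
  [-2/3, 2/9, 1/9] . pi = 0
  [5/9, -1/3, 7/9] . pi = 0
  [1, 1, 1] . pi = 1

Solving yields:
  pi_A = 17/72
  pi_B = 47/72
  pi_C = 1/9

Verification (pi * P):
  17/72*1/3 + 47/72*2/9 + 1/9*1/9 = 17/72 = pi_A  (ok)
  17/72*5/9 + 47/72*2/3 + 1/9*7/9 = 47/72 = pi_B  (ok)
  17/72*1/9 + 47/72*1/9 + 1/9*1/9 = 1/9 = pi_C  (ok)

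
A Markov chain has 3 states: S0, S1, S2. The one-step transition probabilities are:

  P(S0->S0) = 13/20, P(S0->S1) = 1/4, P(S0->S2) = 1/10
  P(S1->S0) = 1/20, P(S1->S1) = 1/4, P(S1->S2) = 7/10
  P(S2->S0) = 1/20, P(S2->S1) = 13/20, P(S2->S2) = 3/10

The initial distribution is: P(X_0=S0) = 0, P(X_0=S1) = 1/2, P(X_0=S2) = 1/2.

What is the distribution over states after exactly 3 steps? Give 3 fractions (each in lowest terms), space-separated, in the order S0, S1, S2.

Propagating the distribution step by step (d_{t+1} = d_t * P):
d_0 = (S0=0, S1=1/2, S2=1/2)
  d_1[S0] = 0*13/20 + 1/2*1/20 + 1/2*1/20 = 1/20
  d_1[S1] = 0*1/4 + 1/2*1/4 + 1/2*13/20 = 9/20
  d_1[S2] = 0*1/10 + 1/2*7/10 + 1/2*3/10 = 1/2
d_1 = (S0=1/20, S1=9/20, S2=1/2)
  d_2[S0] = 1/20*13/20 + 9/20*1/20 + 1/2*1/20 = 2/25
  d_2[S1] = 1/20*1/4 + 9/20*1/4 + 1/2*13/20 = 9/20
  d_2[S2] = 1/20*1/10 + 9/20*7/10 + 1/2*3/10 = 47/100
d_2 = (S0=2/25, S1=9/20, S2=47/100)
  d_3[S0] = 2/25*13/20 + 9/20*1/20 + 47/100*1/20 = 49/500
  d_3[S1] = 2/25*1/4 + 9/20*1/4 + 47/100*13/20 = 219/500
  d_3[S2] = 2/25*1/10 + 9/20*7/10 + 47/100*3/10 = 58/125
d_3 = (S0=49/500, S1=219/500, S2=58/125)

Answer: 49/500 219/500 58/125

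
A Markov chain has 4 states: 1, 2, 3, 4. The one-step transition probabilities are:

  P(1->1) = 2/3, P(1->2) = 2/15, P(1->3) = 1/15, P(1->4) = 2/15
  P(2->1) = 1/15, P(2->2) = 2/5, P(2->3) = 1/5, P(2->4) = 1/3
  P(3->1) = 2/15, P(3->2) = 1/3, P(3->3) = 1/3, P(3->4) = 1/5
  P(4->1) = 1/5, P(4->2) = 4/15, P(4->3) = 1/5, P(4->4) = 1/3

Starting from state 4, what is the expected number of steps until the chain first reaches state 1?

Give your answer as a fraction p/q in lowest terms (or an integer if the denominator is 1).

Let h_i = expected steps to first reach 1 from state i.
Boundary: h_1 = 0.
First-step equations for the other states:
  h_2 = 1 + 1/15*h_1 + 2/5*h_2 + 1/5*h_3 + 1/3*h_4
  h_3 = 1 + 2/15*h_1 + 1/3*h_2 + 1/3*h_3 + 1/5*h_4
  h_4 = 1 + 1/5*h_1 + 4/15*h_2 + 1/5*h_3 + 1/3*h_4

Substituting h_1 = 0 and rearranging gives the linear system (I - Q) h = 1:
  [3/5, -1/5, -1/3] . (h_2, h_3, h_4) = 1
  [-1/3, 2/3, -1/5] . (h_2, h_3, h_4) = 1
  [-4/15, -1/5, 2/3] . (h_2, h_3, h_4) = 1

Solving yields:
  h_2 = 2925/358
  h_3 = 1380/179
  h_4 = 2535/358

Starting state is 4, so the expected hitting time is h_4 = 2535/358.

Answer: 2535/358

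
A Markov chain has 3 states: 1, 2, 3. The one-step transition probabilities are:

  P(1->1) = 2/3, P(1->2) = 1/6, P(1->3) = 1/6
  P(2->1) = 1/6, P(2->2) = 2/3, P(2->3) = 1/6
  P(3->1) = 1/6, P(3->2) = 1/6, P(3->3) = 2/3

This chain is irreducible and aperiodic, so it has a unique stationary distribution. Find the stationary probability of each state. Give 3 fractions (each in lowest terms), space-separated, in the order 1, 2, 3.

The stationary distribution satisfies pi = pi * P, i.e.:
  pi_1 = 2/3*pi_1 + 1/6*pi_2 + 1/6*pi_3
  pi_2 = 1/6*pi_1 + 2/3*pi_2 + 1/6*pi_3
  pi_3 = 1/6*pi_1 + 1/6*pi_2 + 2/3*pi_3
with normalization: pi_1 + pi_2 + pi_3 = 1.

Using the first 2 balance equations plus normalization, the linear system A*pi = b is:
  [-1/3, 1/6, 1/6] . pi = 0
  [1/6, -1/3, 1/6] . pi = 0
  [1, 1, 1] . pi = 1

Solving yields:
  pi_1 = 1/3
  pi_2 = 1/3
  pi_3 = 1/3

Verification (pi * P):
  1/3*2/3 + 1/3*1/6 + 1/3*1/6 = 1/3 = pi_1  (ok)
  1/3*1/6 + 1/3*2/3 + 1/3*1/6 = 1/3 = pi_2  (ok)
  1/3*1/6 + 1/3*1/6 + 1/3*2/3 = 1/3 = pi_3  (ok)

Answer: 1/3 1/3 1/3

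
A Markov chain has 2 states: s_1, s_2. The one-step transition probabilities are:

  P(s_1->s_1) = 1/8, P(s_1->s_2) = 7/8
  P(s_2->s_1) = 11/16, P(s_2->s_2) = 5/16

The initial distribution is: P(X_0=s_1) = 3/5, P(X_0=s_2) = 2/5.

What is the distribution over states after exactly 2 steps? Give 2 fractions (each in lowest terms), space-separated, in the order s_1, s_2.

Answer: 157/320 163/320

Derivation:
Propagating the distribution step by step (d_{t+1} = d_t * P):
d_0 = (s_1=3/5, s_2=2/5)
  d_1[s_1] = 3/5*1/8 + 2/5*11/16 = 7/20
  d_1[s_2] = 3/5*7/8 + 2/5*5/16 = 13/20
d_1 = (s_1=7/20, s_2=13/20)
  d_2[s_1] = 7/20*1/8 + 13/20*11/16 = 157/320
  d_2[s_2] = 7/20*7/8 + 13/20*5/16 = 163/320
d_2 = (s_1=157/320, s_2=163/320)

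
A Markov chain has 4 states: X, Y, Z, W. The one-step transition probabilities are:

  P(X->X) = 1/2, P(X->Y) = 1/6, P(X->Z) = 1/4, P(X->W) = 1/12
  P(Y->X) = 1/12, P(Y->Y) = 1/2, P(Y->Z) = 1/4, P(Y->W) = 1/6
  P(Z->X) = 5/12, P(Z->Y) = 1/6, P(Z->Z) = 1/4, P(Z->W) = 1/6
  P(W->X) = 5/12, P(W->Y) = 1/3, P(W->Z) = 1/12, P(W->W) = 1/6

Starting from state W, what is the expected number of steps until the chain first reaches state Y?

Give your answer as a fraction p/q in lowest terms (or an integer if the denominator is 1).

Let h_i = expected steps to first reach Y from state i.
Boundary: h_Y = 0.
First-step equations for the other states:
  h_X = 1 + 1/2*h_X + 1/6*h_Y + 1/4*h_Z + 1/12*h_W
  h_Z = 1 + 5/12*h_X + 1/6*h_Y + 1/4*h_Z + 1/6*h_W
  h_W = 1 + 5/12*h_X + 1/3*h_Y + 1/12*h_Z + 1/6*h_W

Substituting h_Y = 0 and rearranging gives the linear system (I - Q) h = 1:
  [1/2, -1/4, -1/12] . (h_X, h_Z, h_W) = 1
  [-5/12, 3/4, -1/6] . (h_X, h_Z, h_W) = 1
  [-5/12, -1/12, 5/6] . (h_X, h_Z, h_W) = 1

Solving yields:
  h_X = 804/149
  h_Z = 792/149
  h_W = 660/149

Starting state is W, so the expected hitting time is h_W = 660/149.

Answer: 660/149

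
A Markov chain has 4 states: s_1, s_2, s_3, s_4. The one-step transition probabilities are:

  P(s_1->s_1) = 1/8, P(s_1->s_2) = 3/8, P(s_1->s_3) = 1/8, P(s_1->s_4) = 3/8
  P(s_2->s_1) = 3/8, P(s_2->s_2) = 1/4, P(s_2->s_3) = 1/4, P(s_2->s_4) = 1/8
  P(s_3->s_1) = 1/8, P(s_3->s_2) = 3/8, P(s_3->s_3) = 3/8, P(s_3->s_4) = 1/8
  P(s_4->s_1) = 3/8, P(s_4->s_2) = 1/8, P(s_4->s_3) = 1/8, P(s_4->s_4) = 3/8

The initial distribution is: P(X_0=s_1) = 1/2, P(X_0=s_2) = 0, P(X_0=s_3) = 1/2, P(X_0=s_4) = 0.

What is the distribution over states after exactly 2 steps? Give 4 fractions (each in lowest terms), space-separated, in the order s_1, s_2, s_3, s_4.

Answer: 9/32 17/64 15/64 7/32

Derivation:
Propagating the distribution step by step (d_{t+1} = d_t * P):
d_0 = (s_1=1/2, s_2=0, s_3=1/2, s_4=0)
  d_1[s_1] = 1/2*1/8 + 0*3/8 + 1/2*1/8 + 0*3/8 = 1/8
  d_1[s_2] = 1/2*3/8 + 0*1/4 + 1/2*3/8 + 0*1/8 = 3/8
  d_1[s_3] = 1/2*1/8 + 0*1/4 + 1/2*3/8 + 0*1/8 = 1/4
  d_1[s_4] = 1/2*3/8 + 0*1/8 + 1/2*1/8 + 0*3/8 = 1/4
d_1 = (s_1=1/8, s_2=3/8, s_3=1/4, s_4=1/4)
  d_2[s_1] = 1/8*1/8 + 3/8*3/8 + 1/4*1/8 + 1/4*3/8 = 9/32
  d_2[s_2] = 1/8*3/8 + 3/8*1/4 + 1/4*3/8 + 1/4*1/8 = 17/64
  d_2[s_3] = 1/8*1/8 + 3/8*1/4 + 1/4*3/8 + 1/4*1/8 = 15/64
  d_2[s_4] = 1/8*3/8 + 3/8*1/8 + 1/4*1/8 + 1/4*3/8 = 7/32
d_2 = (s_1=9/32, s_2=17/64, s_3=15/64, s_4=7/32)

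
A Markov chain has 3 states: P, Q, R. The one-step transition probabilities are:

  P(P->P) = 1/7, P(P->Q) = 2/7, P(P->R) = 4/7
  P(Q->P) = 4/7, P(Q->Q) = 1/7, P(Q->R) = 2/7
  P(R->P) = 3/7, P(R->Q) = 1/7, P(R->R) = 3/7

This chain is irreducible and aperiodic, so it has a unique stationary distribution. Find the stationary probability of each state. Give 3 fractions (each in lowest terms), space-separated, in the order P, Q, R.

The stationary distribution satisfies pi = pi * P, i.e.:
  pi_P = 1/7*pi_P + 4/7*pi_Q + 3/7*pi_R
  pi_Q = 2/7*pi_P + 1/7*pi_Q + 1/7*pi_R
  pi_R = 4/7*pi_P + 2/7*pi_Q + 3/7*pi_R
with normalization: pi_P + pi_Q + pi_R = 1.

Using the first 2 balance equations plus normalization, the linear system A*pi = b is:
  [-6/7, 4/7, 3/7] . pi = 0
  [2/7, -6/7, 1/7] . pi = 0
  [1, 1, 1] . pi = 1

Solving yields:
  pi_P = 11/31
  pi_Q = 6/31
  pi_R = 14/31

Verification (pi * P):
  11/31*1/7 + 6/31*4/7 + 14/31*3/7 = 11/31 = pi_P  (ok)
  11/31*2/7 + 6/31*1/7 + 14/31*1/7 = 6/31 = pi_Q  (ok)
  11/31*4/7 + 6/31*2/7 + 14/31*3/7 = 14/31 = pi_R  (ok)

Answer: 11/31 6/31 14/31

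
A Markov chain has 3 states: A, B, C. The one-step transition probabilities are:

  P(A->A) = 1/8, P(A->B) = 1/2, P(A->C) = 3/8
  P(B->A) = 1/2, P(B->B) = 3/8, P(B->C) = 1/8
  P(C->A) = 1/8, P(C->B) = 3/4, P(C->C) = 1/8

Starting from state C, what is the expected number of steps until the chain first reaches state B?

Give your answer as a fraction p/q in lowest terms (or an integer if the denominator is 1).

Answer: 32/23

Derivation:
Let h_i = expected steps to first reach B from state i.
Boundary: h_B = 0.
First-step equations for the other states:
  h_A = 1 + 1/8*h_A + 1/2*h_B + 3/8*h_C
  h_C = 1 + 1/8*h_A + 3/4*h_B + 1/8*h_C

Substituting h_B = 0 and rearranging gives the linear system (I - Q) h = 1:
  [7/8, -3/8] . (h_A, h_C) = 1
  [-1/8, 7/8] . (h_A, h_C) = 1

Solving yields:
  h_A = 40/23
  h_C = 32/23

Starting state is C, so the expected hitting time is h_C = 32/23.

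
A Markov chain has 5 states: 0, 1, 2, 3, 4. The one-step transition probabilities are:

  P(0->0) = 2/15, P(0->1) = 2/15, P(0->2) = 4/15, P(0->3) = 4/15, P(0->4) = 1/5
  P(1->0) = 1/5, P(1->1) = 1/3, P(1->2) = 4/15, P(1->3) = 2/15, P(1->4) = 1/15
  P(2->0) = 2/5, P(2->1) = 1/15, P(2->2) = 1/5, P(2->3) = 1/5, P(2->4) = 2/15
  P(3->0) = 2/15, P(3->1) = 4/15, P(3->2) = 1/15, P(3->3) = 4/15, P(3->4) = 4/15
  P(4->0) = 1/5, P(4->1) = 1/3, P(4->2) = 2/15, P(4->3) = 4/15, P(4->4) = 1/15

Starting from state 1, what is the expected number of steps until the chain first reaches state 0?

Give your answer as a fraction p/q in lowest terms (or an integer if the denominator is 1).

Answer: 3107/707

Derivation:
Let h_i = expected steps to first reach 0 from state i.
Boundary: h_0 = 0.
First-step equations for the other states:
  h_1 = 1 + 1/5*h_0 + 1/3*h_1 + 4/15*h_2 + 2/15*h_3 + 1/15*h_4
  h_2 = 1 + 2/5*h_0 + 1/15*h_1 + 1/5*h_2 + 1/5*h_3 + 2/15*h_4
  h_3 = 1 + 2/15*h_0 + 4/15*h_1 + 1/15*h_2 + 4/15*h_3 + 4/15*h_4
  h_4 = 1 + 1/5*h_0 + 1/3*h_1 + 2/15*h_2 + 4/15*h_3 + 1/15*h_4

Substituting h_0 = 0 and rearranging gives the linear system (I - Q) h = 1:
  [2/3, -4/15, -2/15, -1/15] . (h_1, h_2, h_3, h_4) = 1
  [-1/15, 4/5, -1/5, -2/15] . (h_1, h_2, h_3, h_4) = 1
  [-4/15, -1/15, 11/15, -4/15] . (h_1, h_2, h_3, h_4) = 1
  [-1/3, -2/15, -4/15, 14/15] . (h_1, h_2, h_3, h_4) = 1

Solving yields:
  h_1 = 3107/707
  h_2 = 2557/707
  h_3 = 3502/707
  h_4 = 3233/707

Starting state is 1, so the expected hitting time is h_1 = 3107/707.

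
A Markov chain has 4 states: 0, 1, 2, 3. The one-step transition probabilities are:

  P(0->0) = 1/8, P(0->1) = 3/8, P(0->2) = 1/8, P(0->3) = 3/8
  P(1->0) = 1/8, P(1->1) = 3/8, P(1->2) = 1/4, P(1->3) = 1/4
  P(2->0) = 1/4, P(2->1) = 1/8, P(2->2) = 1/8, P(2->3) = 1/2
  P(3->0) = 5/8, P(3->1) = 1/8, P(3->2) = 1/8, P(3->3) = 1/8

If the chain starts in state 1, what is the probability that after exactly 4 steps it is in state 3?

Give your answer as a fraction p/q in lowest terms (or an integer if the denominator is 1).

Computing P^4 by repeated multiplication:
P^1 =
  0: [1/8, 3/8, 1/8, 3/8]
  1: [1/8, 3/8, 1/4, 1/4]
  2: [1/4, 1/8, 1/8, 1/2]
  3: [5/8, 1/8, 1/8, 1/8]
P^2 =
  0: [21/64, 1/4, 11/64, 1/4]
  1: [9/32, 1/4, 11/64, 19/64]
  2: [25/64, 7/32, 9/64, 1/4]
  3: [13/64, 5/16, 9/64, 11/32]
P^3 =
  0: [139/512, 69/256, 5/32, 155/512]
  1: [151/512, 33/128, 5/32, 149/512]
  2: [137/512, 71/256, 39/256, 155/512]
  3: [161/512, 65/256, 21/128, 137/512]
P^4 =
  0: [303/1024, 533/2048, 325/2048, 73/256]
  1: [297/1024, 539/2048, 161/1024, 593/2048]
  2: [605/2048, 535/2048, 327/2048, 581/2048]
  3: [143/512, 547/2048, 321/2048, 19/64]

(P^4)[1 -> 3] = 593/2048

Answer: 593/2048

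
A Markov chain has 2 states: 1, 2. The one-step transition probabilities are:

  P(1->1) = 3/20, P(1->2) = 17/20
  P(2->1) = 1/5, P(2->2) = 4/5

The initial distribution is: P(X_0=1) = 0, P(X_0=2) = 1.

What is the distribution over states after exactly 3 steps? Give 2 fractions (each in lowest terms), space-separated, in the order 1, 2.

Answer: 381/2000 1619/2000

Derivation:
Propagating the distribution step by step (d_{t+1} = d_t * P):
d_0 = (1=0, 2=1)
  d_1[1] = 0*3/20 + 1*1/5 = 1/5
  d_1[2] = 0*17/20 + 1*4/5 = 4/5
d_1 = (1=1/5, 2=4/5)
  d_2[1] = 1/5*3/20 + 4/5*1/5 = 19/100
  d_2[2] = 1/5*17/20 + 4/5*4/5 = 81/100
d_2 = (1=19/100, 2=81/100)
  d_3[1] = 19/100*3/20 + 81/100*1/5 = 381/2000
  d_3[2] = 19/100*17/20 + 81/100*4/5 = 1619/2000
d_3 = (1=381/2000, 2=1619/2000)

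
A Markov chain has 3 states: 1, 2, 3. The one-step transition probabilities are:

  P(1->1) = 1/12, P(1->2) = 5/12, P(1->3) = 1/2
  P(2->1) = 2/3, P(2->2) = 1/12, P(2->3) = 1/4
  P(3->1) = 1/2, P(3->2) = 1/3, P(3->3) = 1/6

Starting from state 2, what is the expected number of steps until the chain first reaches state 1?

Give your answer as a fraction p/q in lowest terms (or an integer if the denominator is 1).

Answer: 78/49

Derivation:
Let h_i = expected steps to first reach 1 from state i.
Boundary: h_1 = 0.
First-step equations for the other states:
  h_2 = 1 + 2/3*h_1 + 1/12*h_2 + 1/4*h_3
  h_3 = 1 + 1/2*h_1 + 1/3*h_2 + 1/6*h_3

Substituting h_1 = 0 and rearranging gives the linear system (I - Q) h = 1:
  [11/12, -1/4] . (h_2, h_3) = 1
  [-1/3, 5/6] . (h_2, h_3) = 1

Solving yields:
  h_2 = 78/49
  h_3 = 90/49

Starting state is 2, so the expected hitting time is h_2 = 78/49.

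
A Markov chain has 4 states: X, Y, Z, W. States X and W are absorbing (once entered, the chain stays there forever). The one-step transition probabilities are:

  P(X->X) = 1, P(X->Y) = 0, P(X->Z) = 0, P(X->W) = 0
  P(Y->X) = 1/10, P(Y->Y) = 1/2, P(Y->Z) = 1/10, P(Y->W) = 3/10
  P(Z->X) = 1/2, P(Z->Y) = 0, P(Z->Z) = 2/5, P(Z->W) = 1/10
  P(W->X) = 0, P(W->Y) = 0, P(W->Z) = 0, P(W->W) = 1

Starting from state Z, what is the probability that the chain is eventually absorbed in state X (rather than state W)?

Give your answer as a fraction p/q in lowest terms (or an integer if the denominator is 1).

Let a_i = P(absorbed in X | start in state i).
Boundary conditions: a_X = 1, a_W = 0.
For each transient state i, a_i = sum_j P(i->j) * a_j:
  a_Y = 1/10*a_X + 1/2*a_Y + 1/10*a_Z + 3/10*a_W
  a_Z = 1/2*a_X + 0*a_Y + 2/5*a_Z + 1/10*a_W

Substituting a_X = 1 and a_W = 0, rearrange to (I - Q) a = r where r[i] = P(i -> X):
  [1/2, -1/10] . (a_Y, a_Z) = 1/10
  [0, 3/5] . (a_Y, a_Z) = 1/2

Solving yields:
  a_Y = 11/30
  a_Z = 5/6

Starting state is Z, so the absorption probability is a_Z = 5/6.

Answer: 5/6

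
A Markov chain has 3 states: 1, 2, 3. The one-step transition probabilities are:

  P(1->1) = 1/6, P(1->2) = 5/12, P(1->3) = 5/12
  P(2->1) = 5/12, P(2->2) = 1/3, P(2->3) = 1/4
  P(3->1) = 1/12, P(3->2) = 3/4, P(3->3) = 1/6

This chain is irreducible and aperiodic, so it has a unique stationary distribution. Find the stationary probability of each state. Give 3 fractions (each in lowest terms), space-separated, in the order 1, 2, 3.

The stationary distribution satisfies pi = pi * P, i.e.:
  pi_1 = 1/6*pi_1 + 5/12*pi_2 + 1/12*pi_3
  pi_2 = 5/12*pi_1 + 1/3*pi_2 + 3/4*pi_3
  pi_3 = 5/12*pi_1 + 1/4*pi_2 + 1/6*pi_3
with normalization: pi_1 + pi_2 + pi_3 = 1.

Using the first 2 balance equations plus normalization, the linear system A*pi = b is:
  [-5/6, 5/12, 1/12] . pi = 0
  [5/12, -2/3, 3/4] . pi = 0
  [1, 1, 1] . pi = 1

Solving yields:
  pi_1 = 53/203
  pi_2 = 95/203
  pi_3 = 55/203

Verification (pi * P):
  53/203*1/6 + 95/203*5/12 + 55/203*1/12 = 53/203 = pi_1  (ok)
  53/203*5/12 + 95/203*1/3 + 55/203*3/4 = 95/203 = pi_2  (ok)
  53/203*5/12 + 95/203*1/4 + 55/203*1/6 = 55/203 = pi_3  (ok)

Answer: 53/203 95/203 55/203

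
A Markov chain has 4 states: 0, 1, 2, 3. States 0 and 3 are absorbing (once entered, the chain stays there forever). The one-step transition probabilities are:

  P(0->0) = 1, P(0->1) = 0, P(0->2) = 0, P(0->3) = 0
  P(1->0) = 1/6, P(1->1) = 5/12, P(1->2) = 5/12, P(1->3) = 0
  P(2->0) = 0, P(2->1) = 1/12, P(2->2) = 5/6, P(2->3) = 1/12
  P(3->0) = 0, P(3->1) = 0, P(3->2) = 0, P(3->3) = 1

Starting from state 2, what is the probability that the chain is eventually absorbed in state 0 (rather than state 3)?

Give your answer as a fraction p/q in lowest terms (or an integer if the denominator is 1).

Answer: 2/9

Derivation:
Let a_i = P(absorbed in 0 | start in state i).
Boundary conditions: a_0 = 1, a_3 = 0.
For each transient state i, a_i = sum_j P(i->j) * a_j:
  a_1 = 1/6*a_0 + 5/12*a_1 + 5/12*a_2 + 0*a_3
  a_2 = 0*a_0 + 1/12*a_1 + 5/6*a_2 + 1/12*a_3

Substituting a_0 = 1 and a_3 = 0, rearrange to (I - Q) a = r where r[i] = P(i -> 0):
  [7/12, -5/12] . (a_1, a_2) = 1/6
  [-1/12, 1/6] . (a_1, a_2) = 0

Solving yields:
  a_1 = 4/9
  a_2 = 2/9

Starting state is 2, so the absorption probability is a_2 = 2/9.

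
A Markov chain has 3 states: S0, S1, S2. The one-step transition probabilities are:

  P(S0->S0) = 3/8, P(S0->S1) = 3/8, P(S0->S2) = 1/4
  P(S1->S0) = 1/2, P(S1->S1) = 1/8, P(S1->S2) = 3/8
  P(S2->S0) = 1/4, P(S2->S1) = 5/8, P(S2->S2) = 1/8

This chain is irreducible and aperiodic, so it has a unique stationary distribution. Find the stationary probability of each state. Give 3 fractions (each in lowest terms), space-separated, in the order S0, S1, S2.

Answer: 17/44 31/88 23/88

Derivation:
The stationary distribution satisfies pi = pi * P, i.e.:
  pi_S0 = 3/8*pi_S0 + 1/2*pi_S1 + 1/4*pi_S2
  pi_S1 = 3/8*pi_S0 + 1/8*pi_S1 + 5/8*pi_S2
  pi_S2 = 1/4*pi_S0 + 3/8*pi_S1 + 1/8*pi_S2
with normalization: pi_S0 + pi_S1 + pi_S2 = 1.

Using the first 2 balance equations plus normalization, the linear system A*pi = b is:
  [-5/8, 1/2, 1/4] . pi = 0
  [3/8, -7/8, 5/8] . pi = 0
  [1, 1, 1] . pi = 1

Solving yields:
  pi_S0 = 17/44
  pi_S1 = 31/88
  pi_S2 = 23/88

Verification (pi * P):
  17/44*3/8 + 31/88*1/2 + 23/88*1/4 = 17/44 = pi_S0  (ok)
  17/44*3/8 + 31/88*1/8 + 23/88*5/8 = 31/88 = pi_S1  (ok)
  17/44*1/4 + 31/88*3/8 + 23/88*1/8 = 23/88 = pi_S2  (ok)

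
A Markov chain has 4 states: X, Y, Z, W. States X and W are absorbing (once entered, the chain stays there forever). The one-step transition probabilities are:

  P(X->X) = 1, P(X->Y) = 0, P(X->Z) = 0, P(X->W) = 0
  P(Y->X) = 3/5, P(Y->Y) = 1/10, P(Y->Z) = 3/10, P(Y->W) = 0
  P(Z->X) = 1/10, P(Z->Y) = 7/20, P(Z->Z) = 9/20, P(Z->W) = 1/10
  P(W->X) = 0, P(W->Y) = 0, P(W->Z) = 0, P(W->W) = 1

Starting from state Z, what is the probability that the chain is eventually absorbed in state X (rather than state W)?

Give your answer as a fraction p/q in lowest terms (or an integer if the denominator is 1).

Answer: 10/13

Derivation:
Let a_i = P(absorbed in X | start in state i).
Boundary conditions: a_X = 1, a_W = 0.
For each transient state i, a_i = sum_j P(i->j) * a_j:
  a_Y = 3/5*a_X + 1/10*a_Y + 3/10*a_Z + 0*a_W
  a_Z = 1/10*a_X + 7/20*a_Y + 9/20*a_Z + 1/10*a_W

Substituting a_X = 1 and a_W = 0, rearrange to (I - Q) a = r where r[i] = P(i -> X):
  [9/10, -3/10] . (a_Y, a_Z) = 3/5
  [-7/20, 11/20] . (a_Y, a_Z) = 1/10

Solving yields:
  a_Y = 12/13
  a_Z = 10/13

Starting state is Z, so the absorption probability is a_Z = 10/13.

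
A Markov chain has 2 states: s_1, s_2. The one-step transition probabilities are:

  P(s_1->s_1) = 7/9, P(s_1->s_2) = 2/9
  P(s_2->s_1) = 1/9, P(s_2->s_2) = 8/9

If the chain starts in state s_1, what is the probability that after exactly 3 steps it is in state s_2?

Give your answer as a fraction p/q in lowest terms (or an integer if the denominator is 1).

Computing P^3 by repeated multiplication:
P^1 =
  s_1: [7/9, 2/9]
  s_2: [1/9, 8/9]
P^2 =
  s_1: [17/27, 10/27]
  s_2: [5/27, 22/27]
P^3 =
  s_1: [43/81, 38/81]
  s_2: [19/81, 62/81]

(P^3)[s_1 -> s_2] = 38/81

Answer: 38/81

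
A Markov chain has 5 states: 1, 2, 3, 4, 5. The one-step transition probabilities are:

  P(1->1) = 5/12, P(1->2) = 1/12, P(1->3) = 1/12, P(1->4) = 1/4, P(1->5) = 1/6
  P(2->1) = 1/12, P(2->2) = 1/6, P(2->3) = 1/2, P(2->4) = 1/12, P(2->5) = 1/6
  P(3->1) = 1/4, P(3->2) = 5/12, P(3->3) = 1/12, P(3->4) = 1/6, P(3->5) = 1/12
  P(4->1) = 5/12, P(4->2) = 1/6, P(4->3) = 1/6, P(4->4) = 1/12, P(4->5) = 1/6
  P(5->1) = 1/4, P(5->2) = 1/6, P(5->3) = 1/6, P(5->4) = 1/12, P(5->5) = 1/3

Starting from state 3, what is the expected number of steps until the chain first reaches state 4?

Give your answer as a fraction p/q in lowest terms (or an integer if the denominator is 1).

Answer: 1953/302

Derivation:
Let h_i = expected steps to first reach 4 from state i.
Boundary: h_4 = 0.
First-step equations for the other states:
  h_1 = 1 + 5/12*h_1 + 1/12*h_2 + 1/12*h_3 + 1/4*h_4 + 1/6*h_5
  h_2 = 1 + 1/12*h_1 + 1/6*h_2 + 1/2*h_3 + 1/12*h_4 + 1/6*h_5
  h_3 = 1 + 1/4*h_1 + 5/12*h_2 + 1/12*h_3 + 1/6*h_4 + 1/12*h_5
  h_5 = 1 + 1/4*h_1 + 1/6*h_2 + 1/6*h_3 + 1/12*h_4 + 1/3*h_5

Substituting h_4 = 0 and rearranging gives the linear system (I - Q) h = 1:
  [7/12, -1/12, -1/12, -1/6] . (h_1, h_2, h_3, h_5) = 1
  [-1/12, 5/6, -1/2, -1/6] . (h_1, h_2, h_3, h_5) = 1
  [-1/4, -5/12, 11/12, -1/12] . (h_1, h_2, h_3, h_5) = 1
  [-1/4, -1/6, -1/6, 2/3] . (h_1, h_2, h_3, h_5) = 1

Solving yields:
  h_1 = 852/151
  h_2 = 2127/302
  h_3 = 1953/302
  h_5 = 1056/151

Starting state is 3, so the expected hitting time is h_3 = 1953/302.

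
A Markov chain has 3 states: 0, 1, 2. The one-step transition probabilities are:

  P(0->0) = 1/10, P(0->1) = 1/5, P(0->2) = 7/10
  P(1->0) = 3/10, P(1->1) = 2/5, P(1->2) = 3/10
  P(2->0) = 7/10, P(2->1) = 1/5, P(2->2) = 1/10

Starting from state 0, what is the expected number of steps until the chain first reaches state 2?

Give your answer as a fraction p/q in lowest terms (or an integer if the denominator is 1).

Answer: 5/3

Derivation:
Let h_i = expected steps to first reach 2 from state i.
Boundary: h_2 = 0.
First-step equations for the other states:
  h_0 = 1 + 1/10*h_0 + 1/5*h_1 + 7/10*h_2
  h_1 = 1 + 3/10*h_0 + 2/5*h_1 + 3/10*h_2

Substituting h_2 = 0 and rearranging gives the linear system (I - Q) h = 1:
  [9/10, -1/5] . (h_0, h_1) = 1
  [-3/10, 3/5] . (h_0, h_1) = 1

Solving yields:
  h_0 = 5/3
  h_1 = 5/2

Starting state is 0, so the expected hitting time is h_0 = 5/3.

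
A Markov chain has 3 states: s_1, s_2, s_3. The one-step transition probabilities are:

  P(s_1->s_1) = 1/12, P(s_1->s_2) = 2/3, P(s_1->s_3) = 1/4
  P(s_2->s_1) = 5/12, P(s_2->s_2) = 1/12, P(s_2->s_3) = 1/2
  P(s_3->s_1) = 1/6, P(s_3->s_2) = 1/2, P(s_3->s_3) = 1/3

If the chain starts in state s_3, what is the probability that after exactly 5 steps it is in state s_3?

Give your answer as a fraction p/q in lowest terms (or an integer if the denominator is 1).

Answer: 11609/31104

Derivation:
Computing P^5 by repeated multiplication:
P^1 =
  s_1: [1/12, 2/3, 1/4]
  s_2: [5/12, 1/12, 1/2]
  s_3: [1/6, 1/2, 1/3]
P^2 =
  s_1: [47/144, 17/72, 7/16]
  s_2: [11/72, 77/144, 5/16]
  s_3: [5/18, 23/72, 29/72]
P^3 =
  s_1: [343/1728, 197/432, 199/576]
  s_2: [497/1728, 523/1728, 59/144]
  s_3: [193/864, 119/288, 157/432]
P^4 =
  s_1: [5477/20736, 3557/10368, 905/2304]
  s_2: [283/1296, 8747/20736, 829/2304]
  s_3: [1303/5184, 3785/10368, 3977/10368]
P^5 =
  s_1: [57337/248832, 12475/31104, 30565/82944]
  s_2: [63185/248832, 89737/248832, 15985/41472]
  s_3: [29485/124416, 16165/41472, 11609/31104]

(P^5)[s_3 -> s_3] = 11609/31104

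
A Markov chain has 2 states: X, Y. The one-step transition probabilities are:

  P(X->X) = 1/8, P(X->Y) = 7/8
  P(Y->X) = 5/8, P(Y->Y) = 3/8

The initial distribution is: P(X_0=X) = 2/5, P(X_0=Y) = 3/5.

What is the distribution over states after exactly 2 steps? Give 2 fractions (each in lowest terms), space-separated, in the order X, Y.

Propagating the distribution step by step (d_{t+1} = d_t * P):
d_0 = (X=2/5, Y=3/5)
  d_1[X] = 2/5*1/8 + 3/5*5/8 = 17/40
  d_1[Y] = 2/5*7/8 + 3/5*3/8 = 23/40
d_1 = (X=17/40, Y=23/40)
  d_2[X] = 17/40*1/8 + 23/40*5/8 = 33/80
  d_2[Y] = 17/40*7/8 + 23/40*3/8 = 47/80
d_2 = (X=33/80, Y=47/80)

Answer: 33/80 47/80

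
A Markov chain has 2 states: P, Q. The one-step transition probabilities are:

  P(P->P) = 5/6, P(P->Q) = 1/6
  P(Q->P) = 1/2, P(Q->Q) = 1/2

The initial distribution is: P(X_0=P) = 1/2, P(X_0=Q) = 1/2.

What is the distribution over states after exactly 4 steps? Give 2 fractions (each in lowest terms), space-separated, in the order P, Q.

Answer: 121/162 41/162

Derivation:
Propagating the distribution step by step (d_{t+1} = d_t * P):
d_0 = (P=1/2, Q=1/2)
  d_1[P] = 1/2*5/6 + 1/2*1/2 = 2/3
  d_1[Q] = 1/2*1/6 + 1/2*1/2 = 1/3
d_1 = (P=2/3, Q=1/3)
  d_2[P] = 2/3*5/6 + 1/3*1/2 = 13/18
  d_2[Q] = 2/3*1/6 + 1/3*1/2 = 5/18
d_2 = (P=13/18, Q=5/18)
  d_3[P] = 13/18*5/6 + 5/18*1/2 = 20/27
  d_3[Q] = 13/18*1/6 + 5/18*1/2 = 7/27
d_3 = (P=20/27, Q=7/27)
  d_4[P] = 20/27*5/6 + 7/27*1/2 = 121/162
  d_4[Q] = 20/27*1/6 + 7/27*1/2 = 41/162
d_4 = (P=121/162, Q=41/162)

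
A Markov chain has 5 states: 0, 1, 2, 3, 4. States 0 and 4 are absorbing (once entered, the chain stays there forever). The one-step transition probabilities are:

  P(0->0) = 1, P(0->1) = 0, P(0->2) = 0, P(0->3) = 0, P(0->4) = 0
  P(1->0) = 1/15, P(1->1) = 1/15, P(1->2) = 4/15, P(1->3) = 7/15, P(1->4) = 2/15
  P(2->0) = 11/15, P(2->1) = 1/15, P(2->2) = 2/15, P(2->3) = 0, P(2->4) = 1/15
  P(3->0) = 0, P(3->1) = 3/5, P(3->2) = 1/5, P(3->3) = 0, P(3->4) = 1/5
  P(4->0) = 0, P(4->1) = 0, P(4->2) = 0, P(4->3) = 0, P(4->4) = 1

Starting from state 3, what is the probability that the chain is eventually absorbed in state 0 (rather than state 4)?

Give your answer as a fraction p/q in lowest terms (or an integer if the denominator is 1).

Let a_i = P(absorbed in 0 | start in state i).
Boundary conditions: a_0 = 1, a_4 = 0.
For each transient state i, a_i = sum_j P(i->j) * a_j:
  a_1 = 1/15*a_0 + 1/15*a_1 + 4/15*a_2 + 7/15*a_3 + 2/15*a_4
  a_2 = 11/15*a_0 + 1/15*a_1 + 2/15*a_2 + 0*a_3 + 1/15*a_4
  a_3 = 0*a_0 + 3/5*a_1 + 1/5*a_2 + 0*a_3 + 1/5*a_4

Substituting a_0 = 1 and a_4 = 0, rearrange to (I - Q) a = r where r[i] = P(i -> 0):
  [14/15, -4/15, -7/15] . (a_1, a_2, a_3) = 1/15
  [-1/15, 13/15, 0] . (a_1, a_2, a_3) = 11/15
  [-3/5, -1/5, 1] . (a_1, a_2, a_3) = 0

Solving yields:
  a_1 = 181/305
  a_2 = 272/305
  a_3 = 163/305

Starting state is 3, so the absorption probability is a_3 = 163/305.

Answer: 163/305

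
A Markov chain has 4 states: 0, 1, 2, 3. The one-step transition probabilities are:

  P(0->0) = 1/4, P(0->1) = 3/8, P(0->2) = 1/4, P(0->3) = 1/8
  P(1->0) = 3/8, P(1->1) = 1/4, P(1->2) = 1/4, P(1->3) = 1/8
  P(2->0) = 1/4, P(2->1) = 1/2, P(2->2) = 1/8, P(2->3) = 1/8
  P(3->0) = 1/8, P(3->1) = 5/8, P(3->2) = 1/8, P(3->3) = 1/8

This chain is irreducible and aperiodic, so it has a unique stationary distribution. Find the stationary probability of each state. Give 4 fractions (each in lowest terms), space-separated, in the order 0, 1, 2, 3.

The stationary distribution satisfies pi = pi * P, i.e.:
  pi_0 = 1/4*pi_0 + 3/8*pi_1 + 1/4*pi_2 + 1/8*pi_3
  pi_1 = 3/8*pi_0 + 1/4*pi_1 + 1/2*pi_2 + 5/8*pi_3
  pi_2 = 1/4*pi_0 + 1/4*pi_1 + 1/8*pi_2 + 1/8*pi_3
  pi_3 = 1/8*pi_0 + 1/8*pi_1 + 1/8*pi_2 + 1/8*pi_3
with normalization: pi_0 + pi_1 + pi_2 + pi_3 = 1.

Using the first 3 balance equations plus normalization, the linear system A*pi = b is:
  [-3/4, 3/8, 1/4, 1/8] . pi = 0
  [3/8, -3/4, 1/2, 5/8] . pi = 0
  [1/4, 1/4, -7/8, 1/8] . pi = 0
  [1, 1, 1, 1] . pi = 1

Solving yields:
  pi_0 = 61/216
  pi_1 = 83/216
  pi_2 = 5/24
  pi_3 = 1/8

Verification (pi * P):
  61/216*1/4 + 83/216*3/8 + 5/24*1/4 + 1/8*1/8 = 61/216 = pi_0  (ok)
  61/216*3/8 + 83/216*1/4 + 5/24*1/2 + 1/8*5/8 = 83/216 = pi_1  (ok)
  61/216*1/4 + 83/216*1/4 + 5/24*1/8 + 1/8*1/8 = 5/24 = pi_2  (ok)
  61/216*1/8 + 83/216*1/8 + 5/24*1/8 + 1/8*1/8 = 1/8 = pi_3  (ok)

Answer: 61/216 83/216 5/24 1/8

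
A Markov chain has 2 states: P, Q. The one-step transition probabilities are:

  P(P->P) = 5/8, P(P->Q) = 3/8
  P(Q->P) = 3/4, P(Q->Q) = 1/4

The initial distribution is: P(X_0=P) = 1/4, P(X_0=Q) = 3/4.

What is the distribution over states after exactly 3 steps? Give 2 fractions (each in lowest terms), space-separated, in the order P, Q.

Answer: 1367/2048 681/2048

Derivation:
Propagating the distribution step by step (d_{t+1} = d_t * P):
d_0 = (P=1/4, Q=3/4)
  d_1[P] = 1/4*5/8 + 3/4*3/4 = 23/32
  d_1[Q] = 1/4*3/8 + 3/4*1/4 = 9/32
d_1 = (P=23/32, Q=9/32)
  d_2[P] = 23/32*5/8 + 9/32*3/4 = 169/256
  d_2[Q] = 23/32*3/8 + 9/32*1/4 = 87/256
d_2 = (P=169/256, Q=87/256)
  d_3[P] = 169/256*5/8 + 87/256*3/4 = 1367/2048
  d_3[Q] = 169/256*3/8 + 87/256*1/4 = 681/2048
d_3 = (P=1367/2048, Q=681/2048)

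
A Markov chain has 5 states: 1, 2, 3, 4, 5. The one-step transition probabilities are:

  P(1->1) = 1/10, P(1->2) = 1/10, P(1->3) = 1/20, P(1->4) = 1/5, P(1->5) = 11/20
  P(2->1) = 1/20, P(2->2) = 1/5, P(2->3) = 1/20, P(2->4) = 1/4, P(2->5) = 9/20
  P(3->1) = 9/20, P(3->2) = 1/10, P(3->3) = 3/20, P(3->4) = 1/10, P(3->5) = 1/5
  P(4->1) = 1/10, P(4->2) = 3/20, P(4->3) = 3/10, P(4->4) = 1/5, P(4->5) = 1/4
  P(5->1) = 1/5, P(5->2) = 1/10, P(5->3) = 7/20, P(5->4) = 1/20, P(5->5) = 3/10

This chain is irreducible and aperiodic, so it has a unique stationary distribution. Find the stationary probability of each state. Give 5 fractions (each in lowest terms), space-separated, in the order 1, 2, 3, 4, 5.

The stationary distribution satisfies pi = pi * P, i.e.:
  pi_1 = 1/10*pi_1 + 1/20*pi_2 + 9/20*pi_3 + 1/10*pi_4 + 1/5*pi_5
  pi_2 = 1/10*pi_1 + 1/5*pi_2 + 1/10*pi_3 + 3/20*pi_4 + 1/10*pi_5
  pi_3 = 1/20*pi_1 + 1/20*pi_2 + 3/20*pi_3 + 3/10*pi_4 + 7/20*pi_5
  pi_4 = 1/5*pi_1 + 1/4*pi_2 + 1/10*pi_3 + 1/5*pi_4 + 1/20*pi_5
  pi_5 = 11/20*pi_1 + 9/20*pi_2 + 1/5*pi_3 + 1/4*pi_4 + 3/10*pi_5
with normalization: pi_1 + pi_2 + pi_3 + pi_4 + pi_5 = 1.

Using the first 4 balance equations plus normalization, the linear system A*pi = b is:
  [-9/10, 1/20, 9/20, 1/10, 1/5] . pi = 0
  [1/10, -4/5, 1/10, 3/20, 1/10] . pi = 0
  [1/20, 1/20, -17/20, 3/10, 7/20] . pi = 0
  [1/5, 1/4, 1/10, -4/5, 1/20] . pi = 0
  [1, 1, 1, 1, 1] . pi = 1

Solving yields:
  pi_1 = 11485/57326
  pi_2 = 6797/57326
  pi_3 = 11829/57326
  pi_4 = 3847/28663
  pi_5 = 19521/57326

Verification (pi * P):
  11485/57326*1/10 + 6797/57326*1/20 + 11829/57326*9/20 + 3847/28663*1/10 + 19521/57326*1/5 = 11485/57326 = pi_1  (ok)
  11485/57326*1/10 + 6797/57326*1/5 + 11829/57326*1/10 + 3847/28663*3/20 + 19521/57326*1/10 = 6797/57326 = pi_2  (ok)
  11485/57326*1/20 + 6797/57326*1/20 + 11829/57326*3/20 + 3847/28663*3/10 + 19521/57326*7/20 = 11829/57326 = pi_3  (ok)
  11485/57326*1/5 + 6797/57326*1/4 + 11829/57326*1/10 + 3847/28663*1/5 + 19521/57326*1/20 = 3847/28663 = pi_4  (ok)
  11485/57326*11/20 + 6797/57326*9/20 + 11829/57326*1/5 + 3847/28663*1/4 + 19521/57326*3/10 = 19521/57326 = pi_5  (ok)

Answer: 11485/57326 6797/57326 11829/57326 3847/28663 19521/57326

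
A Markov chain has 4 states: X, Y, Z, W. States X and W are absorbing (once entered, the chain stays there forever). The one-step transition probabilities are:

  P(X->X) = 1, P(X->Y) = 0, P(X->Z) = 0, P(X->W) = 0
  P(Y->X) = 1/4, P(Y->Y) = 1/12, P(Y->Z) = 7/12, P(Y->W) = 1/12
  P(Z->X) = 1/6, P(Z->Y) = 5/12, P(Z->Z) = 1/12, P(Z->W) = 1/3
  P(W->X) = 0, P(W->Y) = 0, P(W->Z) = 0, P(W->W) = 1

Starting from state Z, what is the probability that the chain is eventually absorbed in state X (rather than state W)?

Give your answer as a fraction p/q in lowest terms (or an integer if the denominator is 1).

Answer: 37/86

Derivation:
Let a_i = P(absorbed in X | start in state i).
Boundary conditions: a_X = 1, a_W = 0.
For each transient state i, a_i = sum_j P(i->j) * a_j:
  a_Y = 1/4*a_X + 1/12*a_Y + 7/12*a_Z + 1/12*a_W
  a_Z = 1/6*a_X + 5/12*a_Y + 1/12*a_Z + 1/3*a_W

Substituting a_X = 1 and a_W = 0, rearrange to (I - Q) a = r where r[i] = P(i -> X):
  [11/12, -7/12] . (a_Y, a_Z) = 1/4
  [-5/12, 11/12] . (a_Y, a_Z) = 1/6

Solving yields:
  a_Y = 47/86
  a_Z = 37/86

Starting state is Z, so the absorption probability is a_Z = 37/86.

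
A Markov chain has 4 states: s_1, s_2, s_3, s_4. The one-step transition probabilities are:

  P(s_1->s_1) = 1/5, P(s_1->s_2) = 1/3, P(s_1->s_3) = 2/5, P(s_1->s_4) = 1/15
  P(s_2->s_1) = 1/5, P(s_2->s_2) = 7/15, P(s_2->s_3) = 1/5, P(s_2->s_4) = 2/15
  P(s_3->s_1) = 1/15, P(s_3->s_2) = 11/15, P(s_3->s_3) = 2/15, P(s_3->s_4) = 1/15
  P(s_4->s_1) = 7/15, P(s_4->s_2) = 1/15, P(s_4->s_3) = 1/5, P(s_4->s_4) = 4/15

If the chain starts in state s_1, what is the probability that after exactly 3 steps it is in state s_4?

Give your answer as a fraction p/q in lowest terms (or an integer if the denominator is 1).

Answer: 137/1125

Derivation:
Computing P^3 by repeated multiplication:
P^1 =
  s_1: [1/5, 1/3, 2/5, 1/15]
  s_2: [1/5, 7/15, 1/5, 2/15]
  s_3: [1/15, 11/15, 2/15, 1/15]
  s_4: [7/15, 1/15, 1/5, 4/15]
P^2 =
  s_1: [37/225, 13/25, 16/75, 23/225]
  s_2: [47/225, 11/25, 17/75, 28/225]
  s_3: [1/5, 7/15, 46/225, 29/225]
  s_4: [11/45, 79/225, 7/25, 28/225]
P^3 =
  s_1: [671/3375, 311/675, 82/375, 137/1125]
  s_2: [137/675, 1517/3375, 17/75, 136/1125]
  s_3: [233/1125, 299/675, 764/3375, 139/1125]
  s_4: [661/3375, 1549/3375, 259/1125, 388/3375]

(P^3)[s_1 -> s_4] = 137/1125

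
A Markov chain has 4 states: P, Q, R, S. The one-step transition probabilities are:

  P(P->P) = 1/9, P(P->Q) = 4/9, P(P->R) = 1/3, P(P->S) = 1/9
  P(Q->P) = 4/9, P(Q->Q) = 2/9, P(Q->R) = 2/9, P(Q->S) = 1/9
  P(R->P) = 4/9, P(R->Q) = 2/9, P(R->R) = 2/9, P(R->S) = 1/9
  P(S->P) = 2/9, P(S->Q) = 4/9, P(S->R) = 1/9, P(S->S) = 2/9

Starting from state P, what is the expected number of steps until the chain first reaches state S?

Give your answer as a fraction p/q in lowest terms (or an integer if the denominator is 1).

Answer: 9

Derivation:
Let h_i = expected steps to first reach S from state i.
Boundary: h_S = 0.
First-step equations for the other states:
  h_P = 1 + 1/9*h_P + 4/9*h_Q + 1/3*h_R + 1/9*h_S
  h_Q = 1 + 4/9*h_P + 2/9*h_Q + 2/9*h_R + 1/9*h_S
  h_R = 1 + 4/9*h_P + 2/9*h_Q + 2/9*h_R + 1/9*h_S

Substituting h_S = 0 and rearranging gives the linear system (I - Q) h = 1:
  [8/9, -4/9, -1/3] . (h_P, h_Q, h_R) = 1
  [-4/9, 7/9, -2/9] . (h_P, h_Q, h_R) = 1
  [-4/9, -2/9, 7/9] . (h_P, h_Q, h_R) = 1

Solving yields:
  h_P = 9
  h_Q = 9
  h_R = 9

Starting state is P, so the expected hitting time is h_P = 9.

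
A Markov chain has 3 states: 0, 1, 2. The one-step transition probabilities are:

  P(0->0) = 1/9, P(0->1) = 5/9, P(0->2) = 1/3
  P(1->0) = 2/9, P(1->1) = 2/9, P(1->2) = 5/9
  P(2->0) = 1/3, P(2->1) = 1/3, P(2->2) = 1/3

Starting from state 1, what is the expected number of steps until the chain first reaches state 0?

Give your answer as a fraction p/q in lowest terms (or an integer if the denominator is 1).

Answer: 11/3

Derivation:
Let h_i = expected steps to first reach 0 from state i.
Boundary: h_0 = 0.
First-step equations for the other states:
  h_1 = 1 + 2/9*h_0 + 2/9*h_1 + 5/9*h_2
  h_2 = 1 + 1/3*h_0 + 1/3*h_1 + 1/3*h_2

Substituting h_0 = 0 and rearranging gives the linear system (I - Q) h = 1:
  [7/9, -5/9] . (h_1, h_2) = 1
  [-1/3, 2/3] . (h_1, h_2) = 1

Solving yields:
  h_1 = 11/3
  h_2 = 10/3

Starting state is 1, so the expected hitting time is h_1 = 11/3.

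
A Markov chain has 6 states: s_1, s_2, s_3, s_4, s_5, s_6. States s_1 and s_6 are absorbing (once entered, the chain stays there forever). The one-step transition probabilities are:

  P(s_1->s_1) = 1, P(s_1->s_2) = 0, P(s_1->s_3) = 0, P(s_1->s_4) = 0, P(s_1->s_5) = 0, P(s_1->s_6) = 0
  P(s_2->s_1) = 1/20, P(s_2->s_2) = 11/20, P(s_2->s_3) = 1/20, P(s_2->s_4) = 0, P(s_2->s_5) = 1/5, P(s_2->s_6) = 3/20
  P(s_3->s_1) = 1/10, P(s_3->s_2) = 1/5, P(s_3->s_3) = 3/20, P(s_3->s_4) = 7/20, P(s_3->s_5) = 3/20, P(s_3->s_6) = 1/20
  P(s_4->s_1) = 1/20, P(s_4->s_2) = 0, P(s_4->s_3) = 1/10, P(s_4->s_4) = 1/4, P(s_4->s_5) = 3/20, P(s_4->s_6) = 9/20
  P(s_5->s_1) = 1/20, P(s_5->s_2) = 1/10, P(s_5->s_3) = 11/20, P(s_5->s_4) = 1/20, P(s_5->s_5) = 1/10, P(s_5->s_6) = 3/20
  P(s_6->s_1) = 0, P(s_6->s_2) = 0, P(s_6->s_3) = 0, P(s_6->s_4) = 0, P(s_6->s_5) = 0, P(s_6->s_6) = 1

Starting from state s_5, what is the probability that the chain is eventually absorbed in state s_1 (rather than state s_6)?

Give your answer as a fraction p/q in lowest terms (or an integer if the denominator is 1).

Let a_i = P(absorbed in s_1 | start in state i).
Boundary conditions: a_s_1 = 1, a_s_6 = 0.
For each transient state i, a_i = sum_j P(i->j) * a_j:
  a_s_2 = 1/20*a_s_1 + 11/20*a_s_2 + 1/20*a_s_3 + 0*a_s_4 + 1/5*a_s_5 + 3/20*a_s_6
  a_s_3 = 1/10*a_s_1 + 1/5*a_s_2 + 3/20*a_s_3 + 7/20*a_s_4 + 3/20*a_s_5 + 1/20*a_s_6
  a_s_4 = 1/20*a_s_1 + 0*a_s_2 + 1/10*a_s_3 + 1/4*a_s_4 + 3/20*a_s_5 + 9/20*a_s_6
  a_s_5 = 1/20*a_s_1 + 1/10*a_s_2 + 11/20*a_s_3 + 1/20*a_s_4 + 1/10*a_s_5 + 3/20*a_s_6

Substituting a_s_1 = 1 and a_s_6 = 0, rearrange to (I - Q) a = r where r[i] = P(i -> s_1):
  [9/20, -1/20, 0, -1/5] . (a_s_2, a_s_3, a_s_4, a_s_5) = 1/20
  [-1/5, 17/20, -7/20, -3/20] . (a_s_2, a_s_3, a_s_4, a_s_5) = 1/10
  [0, -1/10, 3/4, -3/20] . (a_s_2, a_s_3, a_s_4, a_s_5) = 1/20
  [-1/10, -11/20, -1/20, 9/10] . (a_s_2, a_s_3, a_s_4, a_s_5) = 1/20

Solving yields:
  a_s_2 = 1392/5239
  a_s_3 = 7721/26195
  a_s_4 = 324/2015
  a_s_5 = 7181/26195

Starting state is s_5, so the absorption probability is a_s_5 = 7181/26195.

Answer: 7181/26195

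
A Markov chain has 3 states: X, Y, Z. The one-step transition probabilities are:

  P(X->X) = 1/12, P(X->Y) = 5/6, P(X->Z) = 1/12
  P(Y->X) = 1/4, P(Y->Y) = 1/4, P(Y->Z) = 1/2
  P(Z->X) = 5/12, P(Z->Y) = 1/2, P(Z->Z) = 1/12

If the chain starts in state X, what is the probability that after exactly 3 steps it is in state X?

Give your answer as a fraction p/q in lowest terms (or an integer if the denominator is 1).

Computing P^3 by repeated multiplication:
P^1 =
  X: [1/12, 5/6, 1/12]
  Y: [1/4, 1/4, 1/2]
  Z: [5/12, 1/2, 1/12]
P^2 =
  X: [1/4, 23/72, 31/72]
  Y: [7/24, 25/48, 3/16]
  Z: [7/36, 37/72, 7/24]
P^3 =
  X: [121/432, 145/288, 187/864]
  Y: [67/288, 269/576, 173/576]
  Z: [115/432, 377/864, 257/864]

(P^3)[X -> X] = 121/432

Answer: 121/432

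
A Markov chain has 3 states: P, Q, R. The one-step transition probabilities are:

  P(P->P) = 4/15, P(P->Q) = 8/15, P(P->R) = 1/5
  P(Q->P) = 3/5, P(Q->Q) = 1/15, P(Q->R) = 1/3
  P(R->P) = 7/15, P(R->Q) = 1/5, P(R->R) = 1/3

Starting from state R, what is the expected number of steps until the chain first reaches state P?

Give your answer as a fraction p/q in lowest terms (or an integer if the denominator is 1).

Answer: 51/25

Derivation:
Let h_i = expected steps to first reach P from state i.
Boundary: h_P = 0.
First-step equations for the other states:
  h_Q = 1 + 3/5*h_P + 1/15*h_Q + 1/3*h_R
  h_R = 1 + 7/15*h_P + 1/5*h_Q + 1/3*h_R

Substituting h_P = 0 and rearranging gives the linear system (I - Q) h = 1:
  [14/15, -1/3] . (h_Q, h_R) = 1
  [-1/5, 2/3] . (h_Q, h_R) = 1

Solving yields:
  h_Q = 9/5
  h_R = 51/25

Starting state is R, so the expected hitting time is h_R = 51/25.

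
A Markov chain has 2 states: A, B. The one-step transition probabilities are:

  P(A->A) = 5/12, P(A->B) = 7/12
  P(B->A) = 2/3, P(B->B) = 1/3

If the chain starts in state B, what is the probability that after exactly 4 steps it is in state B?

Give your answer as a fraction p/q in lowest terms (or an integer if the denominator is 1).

Answer: 15/32

Derivation:
Computing P^4 by repeated multiplication:
P^1 =
  A: [5/12, 7/12]
  B: [2/3, 1/3]
P^2 =
  A: [9/16, 7/16]
  B: [1/2, 1/2]
P^3 =
  A: [101/192, 91/192]
  B: [13/24, 11/24]
P^4 =
  A: [137/256, 119/256]
  B: [17/32, 15/32]

(P^4)[B -> B] = 15/32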